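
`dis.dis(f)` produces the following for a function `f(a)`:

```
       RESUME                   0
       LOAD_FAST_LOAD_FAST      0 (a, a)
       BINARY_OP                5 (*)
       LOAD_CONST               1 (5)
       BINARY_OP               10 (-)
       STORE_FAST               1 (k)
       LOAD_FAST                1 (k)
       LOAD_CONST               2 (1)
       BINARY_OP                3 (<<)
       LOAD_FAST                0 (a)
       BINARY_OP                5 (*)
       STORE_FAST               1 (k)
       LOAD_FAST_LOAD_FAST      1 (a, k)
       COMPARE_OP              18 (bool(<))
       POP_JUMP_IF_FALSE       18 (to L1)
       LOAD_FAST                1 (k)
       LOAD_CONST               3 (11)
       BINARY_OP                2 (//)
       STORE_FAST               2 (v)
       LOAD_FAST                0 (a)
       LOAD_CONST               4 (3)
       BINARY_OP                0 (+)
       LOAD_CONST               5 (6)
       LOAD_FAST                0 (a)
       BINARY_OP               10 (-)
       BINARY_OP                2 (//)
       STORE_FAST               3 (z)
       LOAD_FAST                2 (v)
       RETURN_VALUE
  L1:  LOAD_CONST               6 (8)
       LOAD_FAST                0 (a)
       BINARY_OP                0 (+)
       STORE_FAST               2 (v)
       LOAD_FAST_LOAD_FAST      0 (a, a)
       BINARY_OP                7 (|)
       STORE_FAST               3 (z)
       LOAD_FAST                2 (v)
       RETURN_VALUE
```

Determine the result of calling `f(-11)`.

-3

LOAD_FAST_LOAD_FAST a,a → push -11,-11. Stack: [-11, -11]
BINARY_OP * → -11 * -11 = 121. Stack: [121]
LOAD_CONST → push 5. Stack: [121, 5]
BINARY_OP - → 121 - 5 = 116. Stack: [116]
STORE_FAST k → k=116. Stack: []
LOAD_FAST k → push 116. Stack: [116]
LOAD_CONST → push 1. Stack: [116, 1]
BINARY_OP << → 116 << 1 = 232. Stack: [232]
LOAD_FAST a → push -11. Stack: [232, -11]
BINARY_OP * → 232 * -11 = -2552. Stack: [-2552]
STORE_FAST k → k=-2552. Stack: []
LOAD_FAST_LOAD_FAST a,k → push -11,-2552. Stack: [-11, -2552]
COMPARE_OP bool(<) → -11 vs -2552 = False. Stack: [False]
POP_JUMP_IF_FALSE → pop False; jump. Stack: []
LOAD_CONST → push 8. Stack: [8]
LOAD_FAST a → push -11. Stack: [8, -11]
BINARY_OP + → 8 + -11 = -3. Stack: [-3]
STORE_FAST v → v=-3. Stack: []
LOAD_FAST_LOAD_FAST a,a → push -11,-11. Stack: [-11, -11]
BINARY_OP | → -11 | -11 = -11. Stack: [-11]
STORE_FAST z → z=-11. Stack: []
LOAD_FAST v → push -3. Stack: [-3]
RETURN_VALUE → return -3.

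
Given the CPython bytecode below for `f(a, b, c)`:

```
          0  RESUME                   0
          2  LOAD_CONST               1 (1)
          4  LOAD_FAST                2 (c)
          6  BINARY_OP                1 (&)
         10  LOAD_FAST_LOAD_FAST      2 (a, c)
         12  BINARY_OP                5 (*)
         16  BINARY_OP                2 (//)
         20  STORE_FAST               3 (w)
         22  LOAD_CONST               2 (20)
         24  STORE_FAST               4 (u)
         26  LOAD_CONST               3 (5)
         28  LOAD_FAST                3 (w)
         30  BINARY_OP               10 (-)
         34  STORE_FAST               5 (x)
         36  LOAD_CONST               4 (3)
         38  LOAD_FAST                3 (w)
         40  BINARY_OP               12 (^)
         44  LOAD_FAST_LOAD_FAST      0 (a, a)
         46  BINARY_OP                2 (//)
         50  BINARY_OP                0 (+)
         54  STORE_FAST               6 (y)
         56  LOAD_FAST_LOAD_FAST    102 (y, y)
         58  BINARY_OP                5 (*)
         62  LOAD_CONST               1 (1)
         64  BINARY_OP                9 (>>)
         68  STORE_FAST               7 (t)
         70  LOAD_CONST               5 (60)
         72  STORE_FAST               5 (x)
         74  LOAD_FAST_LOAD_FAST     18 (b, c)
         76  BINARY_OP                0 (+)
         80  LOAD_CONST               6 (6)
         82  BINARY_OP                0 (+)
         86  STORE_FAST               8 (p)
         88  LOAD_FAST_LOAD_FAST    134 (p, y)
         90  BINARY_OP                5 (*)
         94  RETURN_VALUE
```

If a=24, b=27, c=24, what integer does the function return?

228

LOAD_CONST → push 1. Stack: [1]
LOAD_FAST c → push 24. Stack: [1, 24]
BINARY_OP & → 1 & 24 = 0. Stack: [0]
LOAD_FAST_LOAD_FAST a,c → push 24,24. Stack: [0, 24, 24]
BINARY_OP * → 24 * 24 = 576. Stack: [0, 576]
BINARY_OP // → 0 // 576 = 0. Stack: [0]
STORE_FAST w → w=0. Stack: []
LOAD_CONST → push 20. Stack: [20]
STORE_FAST u → u=20. Stack: []
LOAD_CONST → push 5. Stack: [5]
LOAD_FAST w → push 0. Stack: [5, 0]
BINARY_OP - → 5 - 0 = 5. Stack: [5]
STORE_FAST x → x=5. Stack: []
LOAD_CONST → push 3. Stack: [3]
LOAD_FAST w → push 0. Stack: [3, 0]
BINARY_OP ^ → 3 ^ 0 = 3. Stack: [3]
LOAD_FAST_LOAD_FAST a,a → push 24,24. Stack: [3, 24, 24]
BINARY_OP // → 24 // 24 = 1. Stack: [3, 1]
BINARY_OP + → 3 + 1 = 4. Stack: [4]
STORE_FAST y → y=4. Stack: []
LOAD_FAST_LOAD_FAST y,y → push 4,4. Stack: [4, 4]
BINARY_OP * → 4 * 4 = 16. Stack: [16]
LOAD_CONST → push 1. Stack: [16, 1]
BINARY_OP >> → 16 >> 1 = 8. Stack: [8]
STORE_FAST t → t=8. Stack: []
LOAD_CONST → push 60. Stack: [60]
STORE_FAST x → x=60. Stack: []
LOAD_FAST_LOAD_FAST b,c → push 27,24. Stack: [27, 24]
BINARY_OP + → 27 + 24 = 51. Stack: [51]
LOAD_CONST → push 6. Stack: [51, 6]
BINARY_OP + → 51 + 6 = 57. Stack: [57]
STORE_FAST p → p=57. Stack: []
LOAD_FAST_LOAD_FAST p,y → push 57,4. Stack: [57, 4]
BINARY_OP * → 57 * 4 = 228. Stack: [228]
RETURN_VALUE → return 228.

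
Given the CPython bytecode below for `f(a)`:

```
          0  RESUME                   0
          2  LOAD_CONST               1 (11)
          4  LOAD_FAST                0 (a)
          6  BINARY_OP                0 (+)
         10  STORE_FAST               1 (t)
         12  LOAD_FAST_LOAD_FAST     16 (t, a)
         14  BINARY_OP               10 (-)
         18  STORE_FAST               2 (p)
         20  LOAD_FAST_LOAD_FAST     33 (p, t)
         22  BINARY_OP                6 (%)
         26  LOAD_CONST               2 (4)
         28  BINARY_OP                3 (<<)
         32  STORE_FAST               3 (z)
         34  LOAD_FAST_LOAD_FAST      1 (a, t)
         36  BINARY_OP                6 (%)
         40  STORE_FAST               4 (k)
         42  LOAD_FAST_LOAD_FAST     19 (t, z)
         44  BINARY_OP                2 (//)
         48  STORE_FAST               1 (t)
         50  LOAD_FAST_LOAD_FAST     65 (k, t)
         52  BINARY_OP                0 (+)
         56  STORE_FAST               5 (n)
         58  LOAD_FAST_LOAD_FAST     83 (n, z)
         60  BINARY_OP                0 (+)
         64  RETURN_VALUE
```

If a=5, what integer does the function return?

181

LOAD_CONST → push 11. Stack: [11]
LOAD_FAST a → push 5. Stack: [11, 5]
BINARY_OP + → 11 + 5 = 16. Stack: [16]
STORE_FAST t → t=16. Stack: []
LOAD_FAST_LOAD_FAST t,a → push 16,5. Stack: [16, 5]
BINARY_OP - → 16 - 5 = 11. Stack: [11]
STORE_FAST p → p=11. Stack: []
LOAD_FAST_LOAD_FAST p,t → push 11,16. Stack: [11, 16]
BINARY_OP % → 11 % 16 = 11. Stack: [11]
LOAD_CONST → push 4. Stack: [11, 4]
BINARY_OP << → 11 << 4 = 176. Stack: [176]
STORE_FAST z → z=176. Stack: []
LOAD_FAST_LOAD_FAST a,t → push 5,16. Stack: [5, 16]
BINARY_OP % → 5 % 16 = 5. Stack: [5]
STORE_FAST k → k=5. Stack: []
LOAD_FAST_LOAD_FAST t,z → push 16,176. Stack: [16, 176]
BINARY_OP // → 16 // 176 = 0. Stack: [0]
STORE_FAST t → t=0. Stack: []
LOAD_FAST_LOAD_FAST k,t → push 5,0. Stack: [5, 0]
BINARY_OP + → 5 + 0 = 5. Stack: [5]
STORE_FAST n → n=5. Stack: []
LOAD_FAST_LOAD_FAST n,z → push 5,176. Stack: [5, 176]
BINARY_OP + → 5 + 176 = 181. Stack: [181]
RETURN_VALUE → return 181.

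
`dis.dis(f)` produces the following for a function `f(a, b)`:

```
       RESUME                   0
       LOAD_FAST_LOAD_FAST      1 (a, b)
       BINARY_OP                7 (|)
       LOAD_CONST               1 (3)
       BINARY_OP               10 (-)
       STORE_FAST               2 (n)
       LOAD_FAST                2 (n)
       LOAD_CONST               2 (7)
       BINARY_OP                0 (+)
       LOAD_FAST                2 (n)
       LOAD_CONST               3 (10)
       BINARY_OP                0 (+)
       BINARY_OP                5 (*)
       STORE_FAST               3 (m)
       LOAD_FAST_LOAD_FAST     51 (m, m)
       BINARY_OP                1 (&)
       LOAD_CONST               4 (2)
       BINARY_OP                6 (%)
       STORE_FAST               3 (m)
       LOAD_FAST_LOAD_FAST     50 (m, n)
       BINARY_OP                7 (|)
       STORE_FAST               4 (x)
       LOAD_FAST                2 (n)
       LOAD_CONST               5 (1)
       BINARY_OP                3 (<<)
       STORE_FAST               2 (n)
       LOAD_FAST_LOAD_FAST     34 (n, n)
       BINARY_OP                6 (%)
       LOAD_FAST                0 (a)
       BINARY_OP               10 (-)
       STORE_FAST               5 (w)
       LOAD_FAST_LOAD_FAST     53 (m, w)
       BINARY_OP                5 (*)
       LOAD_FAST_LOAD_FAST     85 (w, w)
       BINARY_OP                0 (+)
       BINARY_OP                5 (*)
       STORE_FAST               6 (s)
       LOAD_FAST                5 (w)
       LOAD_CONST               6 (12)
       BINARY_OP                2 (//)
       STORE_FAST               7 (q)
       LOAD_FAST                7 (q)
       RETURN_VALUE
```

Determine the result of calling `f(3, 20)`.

LOAD_FAST_LOAD_FAST a,b → push 3,20. Stack: [3, 20]
BINARY_OP | → 3 | 20 = 23. Stack: [23]
LOAD_CONST → push 3. Stack: [23, 3]
BINARY_OP - → 23 - 3 = 20. Stack: [20]
STORE_FAST n → n=20. Stack: []
LOAD_FAST n → push 20. Stack: [20]
LOAD_CONST → push 7. Stack: [20, 7]
BINARY_OP + → 20 + 7 = 27. Stack: [27]
LOAD_FAST n → push 20. Stack: [27, 20]
LOAD_CONST → push 10. Stack: [27, 20, 10]
BINARY_OP + → 20 + 10 = 30. Stack: [27, 30]
BINARY_OP * → 27 * 30 = 810. Stack: [810]
STORE_FAST m → m=810. Stack: []
LOAD_FAST_LOAD_FAST m,m → push 810,810. Stack: [810, 810]
BINARY_OP & → 810 & 810 = 810. Stack: [810]
LOAD_CONST → push 2. Stack: [810, 2]
BINARY_OP % → 810 % 2 = 0. Stack: [0]
STORE_FAST m → m=0. Stack: []
LOAD_FAST_LOAD_FAST m,n → push 0,20. Stack: [0, 20]
BINARY_OP | → 0 | 20 = 20. Stack: [20]
STORE_FAST x → x=20. Stack: []
LOAD_FAST n → push 20. Stack: [20]
LOAD_CONST → push 1. Stack: [20, 1]
BINARY_OP << → 20 << 1 = 40. Stack: [40]
STORE_FAST n → n=40. Stack: []
LOAD_FAST_LOAD_FAST n,n → push 40,40. Stack: [40, 40]
BINARY_OP % → 40 % 40 = 0. Stack: [0]
LOAD_FAST a → push 3. Stack: [0, 3]
BINARY_OP - → 0 - 3 = -3. Stack: [-3]
STORE_FAST w → w=-3. Stack: []
LOAD_FAST_LOAD_FAST m,w → push 0,-3. Stack: [0, -3]
BINARY_OP * → 0 * -3 = 0. Stack: [0]
LOAD_FAST_LOAD_FAST w,w → push -3,-3. Stack: [0, -3, -3]
BINARY_OP + → -3 + -3 = -6. Stack: [0, -6]
BINARY_OP * → 0 * -6 = 0. Stack: [0]
STORE_FAST s → s=0. Stack: []
LOAD_FAST w → push -3. Stack: [-3]
LOAD_CONST → push 12. Stack: [-3, 12]
BINARY_OP // → -3 // 12 = -1. Stack: [-1]
STORE_FAST q → q=-1. Stack: []
LOAD_FAST q → push -1. Stack: [-1]
RETURN_VALUE → return -1.

-1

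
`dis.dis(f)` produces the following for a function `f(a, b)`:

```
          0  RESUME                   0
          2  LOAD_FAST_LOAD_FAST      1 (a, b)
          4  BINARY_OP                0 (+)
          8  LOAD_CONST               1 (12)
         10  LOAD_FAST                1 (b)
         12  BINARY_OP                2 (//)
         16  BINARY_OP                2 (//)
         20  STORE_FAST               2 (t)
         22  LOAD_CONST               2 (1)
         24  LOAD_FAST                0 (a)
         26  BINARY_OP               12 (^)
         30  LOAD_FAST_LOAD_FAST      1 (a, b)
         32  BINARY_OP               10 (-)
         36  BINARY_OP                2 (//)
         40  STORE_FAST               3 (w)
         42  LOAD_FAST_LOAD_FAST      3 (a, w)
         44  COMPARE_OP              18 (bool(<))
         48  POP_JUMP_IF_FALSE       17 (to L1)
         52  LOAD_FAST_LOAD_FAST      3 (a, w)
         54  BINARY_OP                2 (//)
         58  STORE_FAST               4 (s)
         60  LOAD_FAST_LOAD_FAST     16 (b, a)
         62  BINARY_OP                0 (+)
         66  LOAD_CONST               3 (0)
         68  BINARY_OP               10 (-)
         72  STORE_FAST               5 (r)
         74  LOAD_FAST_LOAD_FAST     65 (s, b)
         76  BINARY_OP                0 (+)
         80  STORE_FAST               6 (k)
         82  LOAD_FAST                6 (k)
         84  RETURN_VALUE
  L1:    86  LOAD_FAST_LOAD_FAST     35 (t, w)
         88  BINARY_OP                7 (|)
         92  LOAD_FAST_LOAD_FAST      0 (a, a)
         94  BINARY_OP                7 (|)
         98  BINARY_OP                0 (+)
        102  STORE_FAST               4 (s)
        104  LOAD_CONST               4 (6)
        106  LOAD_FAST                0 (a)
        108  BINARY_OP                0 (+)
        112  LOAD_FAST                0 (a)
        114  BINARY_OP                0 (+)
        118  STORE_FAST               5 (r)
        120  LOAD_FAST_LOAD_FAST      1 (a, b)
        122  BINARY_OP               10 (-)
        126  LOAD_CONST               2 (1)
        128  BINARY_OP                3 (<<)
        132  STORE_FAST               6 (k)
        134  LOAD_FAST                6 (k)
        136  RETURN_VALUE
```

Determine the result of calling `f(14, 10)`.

LOAD_FAST_LOAD_FAST a,b → push 14,10. Stack: [14, 10]
BINARY_OP + → 14 + 10 = 24. Stack: [24]
LOAD_CONST → push 12. Stack: [24, 12]
LOAD_FAST b → push 10. Stack: [24, 12, 10]
BINARY_OP // → 12 // 10 = 1. Stack: [24, 1]
BINARY_OP // → 24 // 1 = 24. Stack: [24]
STORE_FAST t → t=24. Stack: []
LOAD_CONST → push 1. Stack: [1]
LOAD_FAST a → push 14. Stack: [1, 14]
BINARY_OP ^ → 1 ^ 14 = 15. Stack: [15]
LOAD_FAST_LOAD_FAST a,b → push 14,10. Stack: [15, 14, 10]
BINARY_OP - → 14 - 10 = 4. Stack: [15, 4]
BINARY_OP // → 15 // 4 = 3. Stack: [3]
STORE_FAST w → w=3. Stack: []
LOAD_FAST_LOAD_FAST a,w → push 14,3. Stack: [14, 3]
COMPARE_OP bool(<) → 14 vs 3 = False. Stack: [False]
POP_JUMP_IF_FALSE → pop False; jump. Stack: []
LOAD_FAST_LOAD_FAST t,w → push 24,3. Stack: [24, 3]
BINARY_OP | → 24 | 3 = 27. Stack: [27]
LOAD_FAST_LOAD_FAST a,a → push 14,14. Stack: [27, 14, 14]
BINARY_OP | → 14 | 14 = 14. Stack: [27, 14]
BINARY_OP + → 27 + 14 = 41. Stack: [41]
STORE_FAST s → s=41. Stack: []
LOAD_CONST → push 6. Stack: [6]
LOAD_FAST a → push 14. Stack: [6, 14]
BINARY_OP + → 6 + 14 = 20. Stack: [20]
LOAD_FAST a → push 14. Stack: [20, 14]
BINARY_OP + → 20 + 14 = 34. Stack: [34]
STORE_FAST r → r=34. Stack: []
LOAD_FAST_LOAD_FAST a,b → push 14,10. Stack: [14, 10]
BINARY_OP - → 14 - 10 = 4. Stack: [4]
LOAD_CONST → push 1. Stack: [4, 1]
BINARY_OP << → 4 << 1 = 8. Stack: [8]
STORE_FAST k → k=8. Stack: []
LOAD_FAST k → push 8. Stack: [8]
RETURN_VALUE → return 8.

8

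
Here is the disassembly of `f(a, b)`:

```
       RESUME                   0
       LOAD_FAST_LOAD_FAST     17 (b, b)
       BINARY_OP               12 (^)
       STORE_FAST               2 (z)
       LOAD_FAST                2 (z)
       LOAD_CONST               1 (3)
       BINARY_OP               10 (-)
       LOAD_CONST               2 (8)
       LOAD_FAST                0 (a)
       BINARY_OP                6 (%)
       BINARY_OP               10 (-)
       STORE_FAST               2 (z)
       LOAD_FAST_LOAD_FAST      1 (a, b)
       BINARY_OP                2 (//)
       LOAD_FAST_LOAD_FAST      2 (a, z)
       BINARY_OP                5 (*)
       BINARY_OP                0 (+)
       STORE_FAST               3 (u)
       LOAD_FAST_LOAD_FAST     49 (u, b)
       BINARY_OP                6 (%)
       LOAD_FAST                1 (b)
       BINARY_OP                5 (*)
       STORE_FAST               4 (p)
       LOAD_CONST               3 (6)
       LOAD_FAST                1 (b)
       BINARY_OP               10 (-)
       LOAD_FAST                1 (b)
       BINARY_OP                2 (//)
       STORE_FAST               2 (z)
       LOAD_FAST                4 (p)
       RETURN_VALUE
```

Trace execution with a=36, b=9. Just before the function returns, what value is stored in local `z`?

-1

LOAD_FAST_LOAD_FAST b,b → push 9,9. Stack: [9, 9]
BINARY_OP ^ → 9 ^ 9 = 0. Stack: [0]
STORE_FAST z → z=0. Stack: []
LOAD_FAST z → push 0. Stack: [0]
LOAD_CONST → push 3. Stack: [0, 3]
BINARY_OP - → 0 - 3 = -3. Stack: [-3]
LOAD_CONST → push 8. Stack: [-3, 8]
LOAD_FAST a → push 36. Stack: [-3, 8, 36]
BINARY_OP % → 8 % 36 = 8. Stack: [-3, 8]
BINARY_OP - → -3 - 8 = -11. Stack: [-11]
STORE_FAST z → z=-11. Stack: []
LOAD_FAST_LOAD_FAST a,b → push 36,9. Stack: [36, 9]
BINARY_OP // → 36 // 9 = 4. Stack: [4]
LOAD_FAST_LOAD_FAST a,z → push 36,-11. Stack: [4, 36, -11]
BINARY_OP * → 36 * -11 = -396. Stack: [4, -396]
BINARY_OP + → 4 + -396 = -392. Stack: [-392]
STORE_FAST u → u=-392. Stack: []
LOAD_FAST_LOAD_FAST u,b → push -392,9. Stack: [-392, 9]
BINARY_OP % → -392 % 9 = 4. Stack: [4]
LOAD_FAST b → push 9. Stack: [4, 9]
BINARY_OP * → 4 * 9 = 36. Stack: [36]
STORE_FAST p → p=36. Stack: []
LOAD_CONST → push 6. Stack: [6]
LOAD_FAST b → push 9. Stack: [6, 9]
BINARY_OP - → 6 - 9 = -3. Stack: [-3]
LOAD_FAST b → push 9. Stack: [-3, 9]
BINARY_OP // → -3 // 9 = -1. Stack: [-1]
STORE_FAST z → z=-1. Stack: []
LOAD_FAST p → push 36. Stack: [36]
RETURN_VALUE → return 36.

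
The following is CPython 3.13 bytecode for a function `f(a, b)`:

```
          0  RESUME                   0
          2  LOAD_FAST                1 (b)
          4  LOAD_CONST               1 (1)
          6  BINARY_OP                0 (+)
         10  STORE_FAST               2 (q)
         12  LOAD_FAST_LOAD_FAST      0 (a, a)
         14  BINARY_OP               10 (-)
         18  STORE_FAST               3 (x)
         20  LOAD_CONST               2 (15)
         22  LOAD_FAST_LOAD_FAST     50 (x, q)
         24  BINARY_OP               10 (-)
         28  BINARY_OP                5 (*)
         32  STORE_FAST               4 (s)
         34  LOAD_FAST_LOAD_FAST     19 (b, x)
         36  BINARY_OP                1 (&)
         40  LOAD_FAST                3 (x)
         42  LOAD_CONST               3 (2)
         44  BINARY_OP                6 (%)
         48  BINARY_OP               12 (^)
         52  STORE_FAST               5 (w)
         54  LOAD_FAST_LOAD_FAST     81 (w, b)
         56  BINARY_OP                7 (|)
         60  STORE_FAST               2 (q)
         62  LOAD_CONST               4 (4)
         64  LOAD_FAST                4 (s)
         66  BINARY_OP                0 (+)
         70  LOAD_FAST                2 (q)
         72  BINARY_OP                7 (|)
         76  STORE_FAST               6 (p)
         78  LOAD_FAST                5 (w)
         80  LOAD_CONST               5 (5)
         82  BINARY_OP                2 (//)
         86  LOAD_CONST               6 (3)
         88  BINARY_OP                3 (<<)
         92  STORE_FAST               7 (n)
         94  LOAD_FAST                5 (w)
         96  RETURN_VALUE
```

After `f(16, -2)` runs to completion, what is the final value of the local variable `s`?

15

LOAD_FAST b → push -2. Stack: [-2]
LOAD_CONST → push 1. Stack: [-2, 1]
BINARY_OP + → -2 + 1 = -1. Stack: [-1]
STORE_FAST q → q=-1. Stack: []
LOAD_FAST_LOAD_FAST a,a → push 16,16. Stack: [16, 16]
BINARY_OP - → 16 - 16 = 0. Stack: [0]
STORE_FAST x → x=0. Stack: []
LOAD_CONST → push 15. Stack: [15]
LOAD_FAST_LOAD_FAST x,q → push 0,-1. Stack: [15, 0, -1]
BINARY_OP - → 0 - -1 = 1. Stack: [15, 1]
BINARY_OP * → 15 * 1 = 15. Stack: [15]
STORE_FAST s → s=15. Stack: []
LOAD_FAST_LOAD_FAST b,x → push -2,0. Stack: [-2, 0]
BINARY_OP & → -2 & 0 = 0. Stack: [0]
LOAD_FAST x → push 0. Stack: [0, 0]
LOAD_CONST → push 2. Stack: [0, 0, 2]
BINARY_OP % → 0 % 2 = 0. Stack: [0, 0]
BINARY_OP ^ → 0 ^ 0 = 0. Stack: [0]
STORE_FAST w → w=0. Stack: []
LOAD_FAST_LOAD_FAST w,b → push 0,-2. Stack: [0, -2]
BINARY_OP | → 0 | -2 = -2. Stack: [-2]
STORE_FAST q → q=-2. Stack: []
LOAD_CONST → push 4. Stack: [4]
LOAD_FAST s → push 15. Stack: [4, 15]
BINARY_OP + → 4 + 15 = 19. Stack: [19]
LOAD_FAST q → push -2. Stack: [19, -2]
BINARY_OP | → 19 | -2 = -1. Stack: [-1]
STORE_FAST p → p=-1. Stack: []
LOAD_FAST w → push 0. Stack: [0]
LOAD_CONST → push 5. Stack: [0, 5]
BINARY_OP // → 0 // 5 = 0. Stack: [0]
LOAD_CONST → push 3. Stack: [0, 3]
BINARY_OP << → 0 << 3 = 0. Stack: [0]
STORE_FAST n → n=0. Stack: []
LOAD_FAST w → push 0. Stack: [0]
RETURN_VALUE → return 0.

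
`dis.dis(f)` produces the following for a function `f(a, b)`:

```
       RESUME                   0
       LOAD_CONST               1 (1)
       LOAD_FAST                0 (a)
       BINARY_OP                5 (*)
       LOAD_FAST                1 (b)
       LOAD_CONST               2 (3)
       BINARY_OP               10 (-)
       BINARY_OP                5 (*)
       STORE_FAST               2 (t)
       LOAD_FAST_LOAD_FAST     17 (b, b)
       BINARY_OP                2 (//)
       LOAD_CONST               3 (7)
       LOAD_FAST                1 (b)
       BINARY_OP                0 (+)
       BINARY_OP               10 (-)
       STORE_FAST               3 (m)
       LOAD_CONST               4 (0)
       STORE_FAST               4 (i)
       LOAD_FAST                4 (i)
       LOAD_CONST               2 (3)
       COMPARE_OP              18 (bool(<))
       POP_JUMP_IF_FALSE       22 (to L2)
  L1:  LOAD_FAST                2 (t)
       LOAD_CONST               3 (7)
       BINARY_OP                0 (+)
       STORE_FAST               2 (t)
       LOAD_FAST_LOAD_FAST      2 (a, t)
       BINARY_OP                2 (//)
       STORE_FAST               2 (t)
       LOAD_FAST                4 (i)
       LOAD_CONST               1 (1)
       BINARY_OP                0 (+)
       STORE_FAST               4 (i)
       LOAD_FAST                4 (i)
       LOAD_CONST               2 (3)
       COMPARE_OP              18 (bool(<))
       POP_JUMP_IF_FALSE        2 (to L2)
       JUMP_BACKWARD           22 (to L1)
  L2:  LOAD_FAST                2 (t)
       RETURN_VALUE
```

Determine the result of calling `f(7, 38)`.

0

LOAD_CONST → push 1
LOAD_FAST a → push 7
BINARY_OP * → 1 * 7 = 7
LOAD_FAST b → push 38
LOAD_CONST → push 3
BINARY_OP - → 38 - 3 = 35
BINARY_OP * → 7 * 35 = 245
STORE_FAST t → t=245
LOAD_FAST_LOAD_FAST b,b → push 38,38
BINARY_OP // → 38 // 38 = 1
LOAD_CONST → push 7
LOAD_FAST b → push 38
BINARY_OP + → 7 + 38 = 45
BINARY_OP - → 1 - 45 = -44
STORE_FAST m → m=-44
LOAD_CONST → push 0
STORE_FAST i → i=0
LOAD_FAST i → push 0
LOAD_CONST → push 3
COMPARE_OP bool(<) → 0 vs 3 = True
POP_JUMP_IF_FALSE → pop True; no jump
LOAD_FAST t → push 245
LOAD_CONST → push 7
BINARY_OP + → 245 + 7 = 252
STORE_FAST t → t=252
LOAD_FAST_LOAD_FAST a,t → push 7,252
BINARY_OP // → 7 // 252 = 0
STORE_FAST t → t=0
LOAD_FAST i → push 0
LOAD_CONST → push 1
BINARY_OP + → 0 + 1 = 1
STORE_FAST i → i=1
LOAD_FAST i → push 1
LOAD_CONST → push 3
COMPARE_OP bool(<) → 1 vs 3 = True
POP_JUMP_IF_FALSE → pop True; no jump
LOAD_FAST t → push 0
LOAD_CONST → push 7
BINARY_OP + → 0 + 7 = 7
STORE_FAST t → t=7
LOAD_FAST_LOAD_FAST a,t → push 7,7
BINARY_OP // → 7 // 7 = 1
STORE_FAST t → t=1
LOAD_FAST i → push 1
LOAD_CONST → push 1
BINARY_OP + → 1 + 1 = 2
STORE_FAST i → i=2
LOAD_FAST i → push 2
LOAD_CONST → push 3
COMPARE_OP bool(<) → 2 vs 3 = True
POP_JUMP_IF_FALSE → pop True; no jump
LOAD_FAST t → push 1
LOAD_CONST → push 7
BINARY_OP + → 1 + 7 = 8
STORE_FAST t → t=8
LOAD_FAST_LOAD_FAST a,t → push 7,8
BINARY_OP // → 7 // 8 = 0
STORE_FAST t → t=0
LOAD_FAST i → push 2
LOAD_CONST → push 1
BINARY_OP + → 2 + 1 = 3
STORE_FAST i → i=3
LOAD_FAST i → push 3
LOAD_CONST → push 3
COMPARE_OP bool(<) → 3 vs 3 = False
POP_JUMP_IF_FALSE → pop False; jump
LOAD_FAST t → push 0
RETURN_VALUE → return 0.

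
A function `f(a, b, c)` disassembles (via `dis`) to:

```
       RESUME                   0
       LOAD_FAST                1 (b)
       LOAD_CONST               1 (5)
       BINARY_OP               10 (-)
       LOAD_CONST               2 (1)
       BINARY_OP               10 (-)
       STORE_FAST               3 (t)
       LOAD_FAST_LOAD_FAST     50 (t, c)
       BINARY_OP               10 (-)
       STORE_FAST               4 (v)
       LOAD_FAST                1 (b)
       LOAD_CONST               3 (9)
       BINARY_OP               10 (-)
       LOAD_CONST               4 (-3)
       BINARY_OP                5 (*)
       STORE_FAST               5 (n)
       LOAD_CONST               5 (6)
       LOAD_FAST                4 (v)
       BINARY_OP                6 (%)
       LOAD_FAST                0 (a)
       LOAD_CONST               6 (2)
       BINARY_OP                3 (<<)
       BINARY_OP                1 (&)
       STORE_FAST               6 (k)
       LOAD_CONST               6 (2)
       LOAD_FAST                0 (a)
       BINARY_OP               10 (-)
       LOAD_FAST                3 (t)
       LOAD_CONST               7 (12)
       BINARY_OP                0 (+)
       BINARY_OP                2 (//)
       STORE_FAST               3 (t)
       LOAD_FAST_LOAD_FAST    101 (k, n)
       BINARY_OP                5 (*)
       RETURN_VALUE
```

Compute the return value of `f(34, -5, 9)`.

LOAD_FAST b → push -5. Stack: [-5]
LOAD_CONST → push 5. Stack: [-5, 5]
BINARY_OP - → -5 - 5 = -10. Stack: [-10]
LOAD_CONST → push 1. Stack: [-10, 1]
BINARY_OP - → -10 - 1 = -11. Stack: [-11]
STORE_FAST t → t=-11. Stack: []
LOAD_FAST_LOAD_FAST t,c → push -11,9. Stack: [-11, 9]
BINARY_OP - → -11 - 9 = -20. Stack: [-20]
STORE_FAST v → v=-20. Stack: []
LOAD_FAST b → push -5. Stack: [-5]
LOAD_CONST → push 9. Stack: [-5, 9]
BINARY_OP - → -5 - 9 = -14. Stack: [-14]
LOAD_CONST → push -3. Stack: [-14, -3]
BINARY_OP * → -14 * -3 = 42. Stack: [42]
STORE_FAST n → n=42. Stack: []
LOAD_CONST → push 6. Stack: [6]
LOAD_FAST v → push -20. Stack: [6, -20]
BINARY_OP % → 6 % -20 = -14. Stack: [-14]
LOAD_FAST a → push 34. Stack: [-14, 34]
LOAD_CONST → push 2. Stack: [-14, 34, 2]
BINARY_OP << → 34 << 2 = 136. Stack: [-14, 136]
BINARY_OP & → -14 & 136 = 128. Stack: [128]
STORE_FAST k → k=128. Stack: []
LOAD_CONST → push 2. Stack: [2]
LOAD_FAST a → push 34. Stack: [2, 34]
BINARY_OP - → 2 - 34 = -32. Stack: [-32]
LOAD_FAST t → push -11. Stack: [-32, -11]
LOAD_CONST → push 12. Stack: [-32, -11, 12]
BINARY_OP + → -11 + 12 = 1. Stack: [-32, 1]
BINARY_OP // → -32 // 1 = -32. Stack: [-32]
STORE_FAST t → t=-32. Stack: []
LOAD_FAST_LOAD_FAST k,n → push 128,42. Stack: [128, 42]
BINARY_OP * → 128 * 42 = 5376. Stack: [5376]
RETURN_VALUE → return 5376.

5376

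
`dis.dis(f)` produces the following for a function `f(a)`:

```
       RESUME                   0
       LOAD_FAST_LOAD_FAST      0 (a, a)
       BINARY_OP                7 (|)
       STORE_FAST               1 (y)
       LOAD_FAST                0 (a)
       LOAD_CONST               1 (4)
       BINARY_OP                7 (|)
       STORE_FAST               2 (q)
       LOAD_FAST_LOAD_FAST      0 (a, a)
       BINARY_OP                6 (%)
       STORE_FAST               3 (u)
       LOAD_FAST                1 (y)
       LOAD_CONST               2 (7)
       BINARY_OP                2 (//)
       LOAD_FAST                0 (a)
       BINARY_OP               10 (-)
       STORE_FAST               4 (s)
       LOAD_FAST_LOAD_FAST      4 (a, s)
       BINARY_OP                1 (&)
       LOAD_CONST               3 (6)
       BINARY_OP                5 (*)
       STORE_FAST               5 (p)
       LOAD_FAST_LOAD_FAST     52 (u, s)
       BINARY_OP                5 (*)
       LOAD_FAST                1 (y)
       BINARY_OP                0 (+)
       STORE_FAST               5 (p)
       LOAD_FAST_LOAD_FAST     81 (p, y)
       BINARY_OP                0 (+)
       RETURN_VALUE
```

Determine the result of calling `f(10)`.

LOAD_FAST_LOAD_FAST a,a → push 10,10. Stack: [10, 10]
BINARY_OP | → 10 | 10 = 10. Stack: [10]
STORE_FAST y → y=10. Stack: []
LOAD_FAST a → push 10. Stack: [10]
LOAD_CONST → push 4. Stack: [10, 4]
BINARY_OP | → 10 | 4 = 14. Stack: [14]
STORE_FAST q → q=14. Stack: []
LOAD_FAST_LOAD_FAST a,a → push 10,10. Stack: [10, 10]
BINARY_OP % → 10 % 10 = 0. Stack: [0]
STORE_FAST u → u=0. Stack: []
LOAD_FAST y → push 10. Stack: [10]
LOAD_CONST → push 7. Stack: [10, 7]
BINARY_OP // → 10 // 7 = 1. Stack: [1]
LOAD_FAST a → push 10. Stack: [1, 10]
BINARY_OP - → 1 - 10 = -9. Stack: [-9]
STORE_FAST s → s=-9. Stack: []
LOAD_FAST_LOAD_FAST a,s → push 10,-9. Stack: [10, -9]
BINARY_OP & → 10 & -9 = 2. Stack: [2]
LOAD_CONST → push 6. Stack: [2, 6]
BINARY_OP * → 2 * 6 = 12. Stack: [12]
STORE_FAST p → p=12. Stack: []
LOAD_FAST_LOAD_FAST u,s → push 0,-9. Stack: [0, -9]
BINARY_OP * → 0 * -9 = 0. Stack: [0]
LOAD_FAST y → push 10. Stack: [0, 10]
BINARY_OP + → 0 + 10 = 10. Stack: [10]
STORE_FAST p → p=10. Stack: []
LOAD_FAST_LOAD_FAST p,y → push 10,10. Stack: [10, 10]
BINARY_OP + → 10 + 10 = 20. Stack: [20]
RETURN_VALUE → return 20.

20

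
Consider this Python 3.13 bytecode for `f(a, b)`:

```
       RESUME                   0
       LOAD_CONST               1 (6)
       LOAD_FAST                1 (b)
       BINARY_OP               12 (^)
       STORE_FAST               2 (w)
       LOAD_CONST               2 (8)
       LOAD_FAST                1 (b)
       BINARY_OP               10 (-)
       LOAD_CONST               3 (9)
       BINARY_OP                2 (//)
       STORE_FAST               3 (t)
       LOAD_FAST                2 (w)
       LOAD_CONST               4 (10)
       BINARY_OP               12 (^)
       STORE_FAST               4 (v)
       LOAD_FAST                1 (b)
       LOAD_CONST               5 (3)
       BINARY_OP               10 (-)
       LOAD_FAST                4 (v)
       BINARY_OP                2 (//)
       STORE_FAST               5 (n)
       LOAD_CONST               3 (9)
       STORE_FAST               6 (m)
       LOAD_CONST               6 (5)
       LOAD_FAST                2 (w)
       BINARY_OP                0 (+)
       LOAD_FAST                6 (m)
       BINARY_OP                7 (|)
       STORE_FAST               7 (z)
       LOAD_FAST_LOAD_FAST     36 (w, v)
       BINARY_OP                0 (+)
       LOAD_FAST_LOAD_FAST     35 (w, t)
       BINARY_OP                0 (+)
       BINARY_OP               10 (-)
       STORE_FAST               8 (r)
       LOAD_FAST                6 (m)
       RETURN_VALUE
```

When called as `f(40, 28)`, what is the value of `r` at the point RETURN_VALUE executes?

LOAD_CONST → push 6. Stack: [6]
LOAD_FAST b → push 28. Stack: [6, 28]
BINARY_OP ^ → 6 ^ 28 = 26. Stack: [26]
STORE_FAST w → w=26. Stack: []
LOAD_CONST → push 8. Stack: [8]
LOAD_FAST b → push 28. Stack: [8, 28]
BINARY_OP - → 8 - 28 = -20. Stack: [-20]
LOAD_CONST → push 9. Stack: [-20, 9]
BINARY_OP // → -20 // 9 = -3. Stack: [-3]
STORE_FAST t → t=-3. Stack: []
LOAD_FAST w → push 26. Stack: [26]
LOAD_CONST → push 10. Stack: [26, 10]
BINARY_OP ^ → 26 ^ 10 = 16. Stack: [16]
STORE_FAST v → v=16. Stack: []
LOAD_FAST b → push 28. Stack: [28]
LOAD_CONST → push 3. Stack: [28, 3]
BINARY_OP - → 28 - 3 = 25. Stack: [25]
LOAD_FAST v → push 16. Stack: [25, 16]
BINARY_OP // → 25 // 16 = 1. Stack: [1]
STORE_FAST n → n=1. Stack: []
LOAD_CONST → push 9. Stack: [9]
STORE_FAST m → m=9. Stack: []
LOAD_CONST → push 5. Stack: [5]
LOAD_FAST w → push 26. Stack: [5, 26]
BINARY_OP + → 5 + 26 = 31. Stack: [31]
LOAD_FAST m → push 9. Stack: [31, 9]
BINARY_OP | → 31 | 9 = 31. Stack: [31]
STORE_FAST z → z=31. Stack: []
LOAD_FAST_LOAD_FAST w,v → push 26,16. Stack: [26, 16]
BINARY_OP + → 26 + 16 = 42. Stack: [42]
LOAD_FAST_LOAD_FAST w,t → push 26,-3. Stack: [42, 26, -3]
BINARY_OP + → 26 + -3 = 23. Stack: [42, 23]
BINARY_OP - → 42 - 23 = 19. Stack: [19]
STORE_FAST r → r=19. Stack: []
LOAD_FAST m → push 9. Stack: [9]
RETURN_VALUE → return 9.

19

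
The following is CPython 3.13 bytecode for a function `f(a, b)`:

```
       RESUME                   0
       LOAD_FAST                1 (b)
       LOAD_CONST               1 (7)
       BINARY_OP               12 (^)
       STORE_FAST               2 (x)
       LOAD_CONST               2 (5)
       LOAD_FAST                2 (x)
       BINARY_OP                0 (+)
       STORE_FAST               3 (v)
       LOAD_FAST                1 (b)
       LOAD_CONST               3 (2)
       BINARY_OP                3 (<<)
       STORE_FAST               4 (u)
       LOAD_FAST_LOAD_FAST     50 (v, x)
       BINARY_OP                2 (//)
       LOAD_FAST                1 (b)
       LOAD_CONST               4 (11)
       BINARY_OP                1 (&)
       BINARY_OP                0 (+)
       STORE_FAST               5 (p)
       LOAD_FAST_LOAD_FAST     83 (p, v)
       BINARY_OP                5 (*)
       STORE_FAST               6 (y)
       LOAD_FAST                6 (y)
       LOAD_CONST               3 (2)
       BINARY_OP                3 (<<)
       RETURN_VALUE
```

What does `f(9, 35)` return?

LOAD_FAST b → push 35. Stack: [35]
LOAD_CONST → push 7. Stack: [35, 7]
BINARY_OP ^ → 35 ^ 7 = 36. Stack: [36]
STORE_FAST x → x=36. Stack: []
LOAD_CONST → push 5. Stack: [5]
LOAD_FAST x → push 36. Stack: [5, 36]
BINARY_OP + → 5 + 36 = 41. Stack: [41]
STORE_FAST v → v=41. Stack: []
LOAD_FAST b → push 35. Stack: [35]
LOAD_CONST → push 2. Stack: [35, 2]
BINARY_OP << → 35 << 2 = 140. Stack: [140]
STORE_FAST u → u=140. Stack: []
LOAD_FAST_LOAD_FAST v,x → push 41,36. Stack: [41, 36]
BINARY_OP // → 41 // 36 = 1. Stack: [1]
LOAD_FAST b → push 35. Stack: [1, 35]
LOAD_CONST → push 11. Stack: [1, 35, 11]
BINARY_OP & → 35 & 11 = 3. Stack: [1, 3]
BINARY_OP + → 1 + 3 = 4. Stack: [4]
STORE_FAST p → p=4. Stack: []
LOAD_FAST_LOAD_FAST p,v → push 4,41. Stack: [4, 41]
BINARY_OP * → 4 * 41 = 164. Stack: [164]
STORE_FAST y → y=164. Stack: []
LOAD_FAST y → push 164. Stack: [164]
LOAD_CONST → push 2. Stack: [164, 2]
BINARY_OP << → 164 << 2 = 656. Stack: [656]
RETURN_VALUE → return 656.

656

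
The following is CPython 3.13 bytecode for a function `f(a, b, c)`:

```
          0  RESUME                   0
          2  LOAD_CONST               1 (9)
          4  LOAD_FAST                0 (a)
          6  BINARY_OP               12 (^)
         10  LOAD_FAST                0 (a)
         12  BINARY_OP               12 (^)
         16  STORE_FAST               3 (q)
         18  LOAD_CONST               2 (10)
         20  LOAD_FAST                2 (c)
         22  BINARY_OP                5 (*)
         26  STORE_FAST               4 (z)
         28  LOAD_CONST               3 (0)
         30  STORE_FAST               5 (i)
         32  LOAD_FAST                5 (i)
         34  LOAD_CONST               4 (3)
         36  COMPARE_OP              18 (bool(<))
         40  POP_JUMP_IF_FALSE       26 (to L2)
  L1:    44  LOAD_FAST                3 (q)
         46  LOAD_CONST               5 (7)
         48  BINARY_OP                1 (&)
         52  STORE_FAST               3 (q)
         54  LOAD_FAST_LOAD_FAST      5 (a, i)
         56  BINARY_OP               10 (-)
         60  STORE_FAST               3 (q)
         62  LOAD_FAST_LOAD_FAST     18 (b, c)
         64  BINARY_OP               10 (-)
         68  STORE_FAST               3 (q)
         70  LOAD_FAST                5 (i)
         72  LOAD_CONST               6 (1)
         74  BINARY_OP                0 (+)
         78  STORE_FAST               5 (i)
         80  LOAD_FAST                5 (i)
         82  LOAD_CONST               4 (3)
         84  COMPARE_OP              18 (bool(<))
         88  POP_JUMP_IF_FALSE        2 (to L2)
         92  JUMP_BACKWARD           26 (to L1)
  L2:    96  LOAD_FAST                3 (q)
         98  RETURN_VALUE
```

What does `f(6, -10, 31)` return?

LOAD_CONST → push 9
LOAD_FAST a → push 6
BINARY_OP ^ → 9 ^ 6 = 15
LOAD_FAST a → push 6
BINARY_OP ^ → 15 ^ 6 = 9
STORE_FAST q → q=9
LOAD_CONST → push 10
LOAD_FAST c → push 31
BINARY_OP * → 10 * 31 = 310
STORE_FAST z → z=310
LOAD_CONST → push 0
STORE_FAST i → i=0
LOAD_FAST i → push 0
LOAD_CONST → push 3
COMPARE_OP bool(<) → 0 vs 3 = True
POP_JUMP_IF_FALSE → pop True; no jump
LOAD_FAST q → push 9
LOAD_CONST → push 7
BINARY_OP & → 9 & 7 = 1
STORE_FAST q → q=1
LOAD_FAST_LOAD_FAST a,i → push 6,0
BINARY_OP - → 6 - 0 = 6
STORE_FAST q → q=6
LOAD_FAST_LOAD_FAST b,c → push -10,31
BINARY_OP - → -10 - 31 = -41
STORE_FAST q → q=-41
LOAD_FAST i → push 0
LOAD_CONST → push 1
BINARY_OP + → 0 + 1 = 1
STORE_FAST i → i=1
LOAD_FAST i → push 1
LOAD_CONST → push 3
COMPARE_OP bool(<) → 1 vs 3 = True
POP_JUMP_IF_FALSE → pop True; no jump
LOAD_FAST q → push -41
LOAD_CONST → push 7
BINARY_OP & → -41 & 7 = 7
STORE_FAST q → q=7
LOAD_FAST_LOAD_FAST a,i → push 6,1
BINARY_OP - → 6 - 1 = 5
STORE_FAST q → q=5
LOAD_FAST_LOAD_FAST b,c → push -10,31
BINARY_OP - → -10 - 31 = -41
STORE_FAST q → q=-41
LOAD_FAST i → push 1
LOAD_CONST → push 1
BINARY_OP + → 1 + 1 = 2
STORE_FAST i → i=2
LOAD_FAST i → push 2
LOAD_CONST → push 3
COMPARE_OP bool(<) → 2 vs 3 = True
POP_JUMP_IF_FALSE → pop True; no jump
LOAD_FAST q → push -41
LOAD_CONST → push 7
BINARY_OP & → -41 & 7 = 7
STORE_FAST q → q=7
LOAD_FAST_LOAD_FAST a,i → push 6,2
BINARY_OP - → 6 - 2 = 4
STORE_FAST q → q=4
LOAD_FAST_LOAD_FAST b,c → push -10,31
BINARY_OP - → -10 - 31 = -41
STORE_FAST q → q=-41
LOAD_FAST i → push 2
LOAD_CONST → push 1
BINARY_OP + → 2 + 1 = 3
STORE_FAST i → i=3
LOAD_FAST i → push 3
LOAD_CONST → push 3
COMPARE_OP bool(<) → 3 vs 3 = False
POP_JUMP_IF_FALSE → pop False; jump
LOAD_FAST q → push -41
RETURN_VALUE → return -41.

-41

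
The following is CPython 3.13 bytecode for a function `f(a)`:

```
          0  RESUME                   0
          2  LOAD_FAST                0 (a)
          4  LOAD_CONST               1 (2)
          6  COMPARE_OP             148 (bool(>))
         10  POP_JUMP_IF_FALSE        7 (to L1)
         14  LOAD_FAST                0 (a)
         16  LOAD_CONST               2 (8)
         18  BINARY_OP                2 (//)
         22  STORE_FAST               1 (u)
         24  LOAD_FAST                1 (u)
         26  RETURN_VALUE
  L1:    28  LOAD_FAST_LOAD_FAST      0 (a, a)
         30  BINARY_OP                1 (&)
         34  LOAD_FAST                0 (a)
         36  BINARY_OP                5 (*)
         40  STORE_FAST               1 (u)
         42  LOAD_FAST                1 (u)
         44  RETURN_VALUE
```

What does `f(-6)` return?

36

LOAD_FAST a → push -6. Stack: [-6]
LOAD_CONST → push 2. Stack: [-6, 2]
COMPARE_OP bool(>) → -6 vs 2 = False. Stack: [False]
POP_JUMP_IF_FALSE → pop False; jump. Stack: []
LOAD_FAST_LOAD_FAST a,a → push -6,-6. Stack: [-6, -6]
BINARY_OP & → -6 & -6 = -6. Stack: [-6]
LOAD_FAST a → push -6. Stack: [-6, -6]
BINARY_OP * → -6 * -6 = 36. Stack: [36]
STORE_FAST u → u=36. Stack: []
LOAD_FAST u → push 36. Stack: [36]
RETURN_VALUE → return 36.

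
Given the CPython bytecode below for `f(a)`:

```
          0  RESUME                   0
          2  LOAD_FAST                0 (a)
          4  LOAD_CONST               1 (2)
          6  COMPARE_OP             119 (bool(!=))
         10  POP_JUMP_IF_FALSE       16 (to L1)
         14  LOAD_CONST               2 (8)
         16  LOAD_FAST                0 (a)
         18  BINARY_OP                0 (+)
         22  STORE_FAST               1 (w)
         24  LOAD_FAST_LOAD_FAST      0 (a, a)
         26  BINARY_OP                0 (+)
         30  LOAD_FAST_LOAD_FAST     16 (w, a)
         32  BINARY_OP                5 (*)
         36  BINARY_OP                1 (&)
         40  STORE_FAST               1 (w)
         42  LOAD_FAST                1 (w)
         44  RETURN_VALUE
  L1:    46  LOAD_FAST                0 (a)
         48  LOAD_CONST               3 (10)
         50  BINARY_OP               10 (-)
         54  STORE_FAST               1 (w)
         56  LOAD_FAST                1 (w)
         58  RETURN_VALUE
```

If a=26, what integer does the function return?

52

LOAD_FAST a → push 26. Stack: [26]
LOAD_CONST → push 2. Stack: [26, 2]
COMPARE_OP bool(!=) → 26 vs 2 = True. Stack: [True]
POP_JUMP_IF_FALSE → pop True; no jump. Stack: []
LOAD_CONST → push 8. Stack: [8]
LOAD_FAST a → push 26. Stack: [8, 26]
BINARY_OP + → 8 + 26 = 34. Stack: [34]
STORE_FAST w → w=34. Stack: []
LOAD_FAST_LOAD_FAST a,a → push 26,26. Stack: [26, 26]
BINARY_OP + → 26 + 26 = 52. Stack: [52]
LOAD_FAST_LOAD_FAST w,a → push 34,26. Stack: [52, 34, 26]
BINARY_OP * → 34 * 26 = 884. Stack: [52, 884]
BINARY_OP & → 52 & 884 = 52. Stack: [52]
STORE_FAST w → w=52. Stack: []
LOAD_FAST w → push 52. Stack: [52]
RETURN_VALUE → return 52.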